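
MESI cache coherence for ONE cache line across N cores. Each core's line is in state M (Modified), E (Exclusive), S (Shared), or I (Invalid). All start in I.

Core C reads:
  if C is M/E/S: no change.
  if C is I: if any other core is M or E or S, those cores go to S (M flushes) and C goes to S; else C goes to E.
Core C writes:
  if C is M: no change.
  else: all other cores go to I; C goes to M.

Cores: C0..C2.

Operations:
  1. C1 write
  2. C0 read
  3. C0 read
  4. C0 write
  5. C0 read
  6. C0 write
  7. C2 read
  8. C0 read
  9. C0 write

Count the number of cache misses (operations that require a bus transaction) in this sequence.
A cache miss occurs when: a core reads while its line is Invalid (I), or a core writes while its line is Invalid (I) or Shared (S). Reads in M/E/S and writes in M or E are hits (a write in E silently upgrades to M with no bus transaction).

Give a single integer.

Answer: 5

Derivation:
Op 1: C1 write [C1 write: invalidate none -> C1=M] -> [I,M,I] [MISS #1: write from I]
Op 2: C0 read [C0 read from I: others=['C1=M'] -> C0=S, others downsized to S] -> [S,S,I] [MISS #2: read from I]
Op 3: C0 read [C0 read: already in S, no change] -> [S,S,I] [hit: read from S]
Op 4: C0 write [C0 write: invalidate ['C1=S'] -> C0=M] -> [M,I,I] [MISS #3: write from S]
Op 5: C0 read [C0 read: already in M, no change] -> [M,I,I] [hit: read from M]
Op 6: C0 write [C0 write: already M (modified), no change] -> [M,I,I] [hit: write from M]
Op 7: C2 read [C2 read from I: others=['C0=M'] -> C2=S, others downsized to S] -> [S,I,S] [MISS #4: read from I]
Op 8: C0 read [C0 read: already in S, no change] -> [S,I,S] [hit: read from S]
Op 9: C0 write [C0 write: invalidate ['C2=S'] -> C0=M] -> [M,I,I] [MISS #5: write from S]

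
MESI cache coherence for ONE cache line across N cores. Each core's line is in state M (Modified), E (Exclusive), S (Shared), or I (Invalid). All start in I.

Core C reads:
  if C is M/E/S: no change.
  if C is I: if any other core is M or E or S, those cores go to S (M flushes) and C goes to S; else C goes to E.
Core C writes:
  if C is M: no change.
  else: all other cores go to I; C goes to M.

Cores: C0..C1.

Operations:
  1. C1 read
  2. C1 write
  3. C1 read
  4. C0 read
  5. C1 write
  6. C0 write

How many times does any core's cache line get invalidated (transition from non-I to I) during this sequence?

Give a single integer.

Op 1: C1 read [C1 read from I: no other sharers -> C1=E (exclusive)] -> [I,E] (invalidations this op: 0; running total: 0)
Op 2: C1 write [C1 write: invalidate none -> C1=M] -> [I,M] (invalidations this op: 0; running total: 0)
Op 3: C1 read [C1 read: already in M, no change] -> [I,M] (invalidations this op: 0; running total: 0)
Op 4: C0 read [C0 read from I: others=['C1=M'] -> C0=S, others downsized to S] -> [S,S] (invalidations this op: 0; running total: 0)
Op 5: C1 write [C1 write: invalidate ['C0=S'] -> C1=M] -> [I,M] (invalidations this op: 1; running total: 1)
Op 6: C0 write [C0 write: invalidate ['C1=M'] -> C0=M] -> [M,I] (invalidations this op: 1; running total: 2)

Answer: 2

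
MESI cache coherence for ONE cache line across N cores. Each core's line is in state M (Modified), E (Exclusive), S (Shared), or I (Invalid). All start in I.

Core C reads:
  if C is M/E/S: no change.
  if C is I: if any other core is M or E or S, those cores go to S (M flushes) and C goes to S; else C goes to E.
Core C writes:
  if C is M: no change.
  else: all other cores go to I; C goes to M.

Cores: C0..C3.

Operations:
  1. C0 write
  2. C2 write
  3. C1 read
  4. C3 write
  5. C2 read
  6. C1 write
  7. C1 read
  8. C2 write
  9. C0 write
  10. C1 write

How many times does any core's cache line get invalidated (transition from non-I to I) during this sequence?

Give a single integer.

Op 1: C0 write [C0 write: invalidate none -> C0=M] -> [M,I,I,I] (invalidations this op: 0; running total: 0)
Op 2: C2 write [C2 write: invalidate ['C0=M'] -> C2=M] -> [I,I,M,I] (invalidations this op: 1; running total: 1)
Op 3: C1 read [C1 read from I: others=['C2=M'] -> C1=S, others downsized to S] -> [I,S,S,I] (invalidations this op: 0; running total: 1)
Op 4: C3 write [C3 write: invalidate ['C1=S', 'C2=S'] -> C3=M] -> [I,I,I,M] (invalidations this op: 2; running total: 3)
Op 5: C2 read [C2 read from I: others=['C3=M'] -> C2=S, others downsized to S] -> [I,I,S,S] (invalidations this op: 0; running total: 3)
Op 6: C1 write [C1 write: invalidate ['C2=S', 'C3=S'] -> C1=M] -> [I,M,I,I] (invalidations this op: 2; running total: 5)
Op 7: C1 read [C1 read: already in M, no change] -> [I,M,I,I] (invalidations this op: 0; running total: 5)
Op 8: C2 write [C2 write: invalidate ['C1=M'] -> C2=M] -> [I,I,M,I] (invalidations this op: 1; running total: 6)
Op 9: C0 write [C0 write: invalidate ['C2=M'] -> C0=M] -> [M,I,I,I] (invalidations this op: 1; running total: 7)
Op 10: C1 write [C1 write: invalidate ['C0=M'] -> C1=M] -> [I,M,I,I] (invalidations this op: 1; running total: 8)

Answer: 8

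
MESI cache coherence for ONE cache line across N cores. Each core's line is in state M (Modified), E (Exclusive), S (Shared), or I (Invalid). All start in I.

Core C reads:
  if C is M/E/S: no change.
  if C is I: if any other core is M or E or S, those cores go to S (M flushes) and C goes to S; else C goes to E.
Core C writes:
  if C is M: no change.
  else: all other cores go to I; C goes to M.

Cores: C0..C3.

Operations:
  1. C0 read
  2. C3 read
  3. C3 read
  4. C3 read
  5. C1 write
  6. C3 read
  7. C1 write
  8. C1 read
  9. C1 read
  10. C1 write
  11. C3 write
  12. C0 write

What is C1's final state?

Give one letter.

Answer: I

Derivation:
Op 1: C0 read [C0 read from I: no other sharers -> C0=E (exclusive)] -> [E,I,I,I]
Op 2: C3 read [C3 read from I: others=['C0=E'] -> C3=S, others downsized to S] -> [S,I,I,S]
Op 3: C3 read [C3 read: already in S, no change] -> [S,I,I,S]
Op 4: C3 read [C3 read: already in S, no change] -> [S,I,I,S]
Op 5: C1 write [C1 write: invalidate ['C0=S', 'C3=S'] -> C1=M] -> [I,M,I,I]
Op 6: C3 read [C3 read from I: others=['C1=M'] -> C3=S, others downsized to S] -> [I,S,I,S]
Op 7: C1 write [C1 write: invalidate ['C3=S'] -> C1=M] -> [I,M,I,I]
Op 8: C1 read [C1 read: already in M, no change] -> [I,M,I,I]
Op 9: C1 read [C1 read: already in M, no change] -> [I,M,I,I]
Op 10: C1 write [C1 write: already M (modified), no change] -> [I,M,I,I]
Op 11: C3 write [C3 write: invalidate ['C1=M'] -> C3=M] -> [I,I,I,M]
Op 12: C0 write [C0 write: invalidate ['C3=M'] -> C0=M] -> [M,I,I,I]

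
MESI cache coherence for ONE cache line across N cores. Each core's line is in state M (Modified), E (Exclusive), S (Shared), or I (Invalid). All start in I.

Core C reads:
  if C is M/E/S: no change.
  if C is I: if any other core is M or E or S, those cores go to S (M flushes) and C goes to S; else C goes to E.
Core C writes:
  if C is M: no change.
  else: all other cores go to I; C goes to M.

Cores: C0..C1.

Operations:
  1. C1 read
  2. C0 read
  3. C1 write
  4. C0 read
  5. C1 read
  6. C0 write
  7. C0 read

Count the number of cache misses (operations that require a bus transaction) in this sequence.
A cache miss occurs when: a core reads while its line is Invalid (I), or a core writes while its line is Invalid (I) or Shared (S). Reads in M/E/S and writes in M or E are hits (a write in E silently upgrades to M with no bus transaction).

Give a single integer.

Op 1: C1 read [C1 read from I: no other sharers -> C1=E (exclusive)] -> [I,E] [MISS #1: read from I]
Op 2: C0 read [C0 read from I: others=['C1=E'] -> C0=S, others downsized to S] -> [S,S] [MISS #2: read from I]
Op 3: C1 write [C1 write: invalidate ['C0=S'] -> C1=M] -> [I,M] [MISS #3: write from S]
Op 4: C0 read [C0 read from I: others=['C1=M'] -> C0=S, others downsized to S] -> [S,S] [MISS #4: read from I]
Op 5: C1 read [C1 read: already in S, no change] -> [S,S] [hit: read from S]
Op 6: C0 write [C0 write: invalidate ['C1=S'] -> C0=M] -> [M,I] [MISS #5: write from S]
Op 7: C0 read [C0 read: already in M, no change] -> [M,I] [hit: read from M]

Answer: 5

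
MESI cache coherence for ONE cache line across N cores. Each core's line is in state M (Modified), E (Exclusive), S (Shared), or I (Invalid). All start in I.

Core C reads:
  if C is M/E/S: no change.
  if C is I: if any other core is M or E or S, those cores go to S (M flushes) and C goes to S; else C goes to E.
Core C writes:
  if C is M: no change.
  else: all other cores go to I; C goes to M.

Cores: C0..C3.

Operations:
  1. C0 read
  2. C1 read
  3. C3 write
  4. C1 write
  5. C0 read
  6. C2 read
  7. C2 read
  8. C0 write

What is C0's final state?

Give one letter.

Answer: M

Derivation:
Op 1: C0 read [C0 read from I: no other sharers -> C0=E (exclusive)] -> [E,I,I,I]
Op 2: C1 read [C1 read from I: others=['C0=E'] -> C1=S, others downsized to S] -> [S,S,I,I]
Op 3: C3 write [C3 write: invalidate ['C0=S', 'C1=S'] -> C3=M] -> [I,I,I,M]
Op 4: C1 write [C1 write: invalidate ['C3=M'] -> C1=M] -> [I,M,I,I]
Op 5: C0 read [C0 read from I: others=['C1=M'] -> C0=S, others downsized to S] -> [S,S,I,I]
Op 6: C2 read [C2 read from I: others=['C0=S', 'C1=S'] -> C2=S, others downsized to S] -> [S,S,S,I]
Op 7: C2 read [C2 read: already in S, no change] -> [S,S,S,I]
Op 8: C0 write [C0 write: invalidate ['C1=S', 'C2=S'] -> C0=M] -> [M,I,I,I]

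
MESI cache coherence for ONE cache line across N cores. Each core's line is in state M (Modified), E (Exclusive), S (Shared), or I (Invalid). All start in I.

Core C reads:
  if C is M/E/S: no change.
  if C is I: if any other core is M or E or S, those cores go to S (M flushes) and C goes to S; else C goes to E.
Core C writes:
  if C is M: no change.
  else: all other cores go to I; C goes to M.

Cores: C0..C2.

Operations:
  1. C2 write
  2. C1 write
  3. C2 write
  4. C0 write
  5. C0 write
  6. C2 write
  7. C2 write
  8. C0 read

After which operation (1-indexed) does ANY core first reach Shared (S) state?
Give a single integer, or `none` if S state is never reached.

Op 1: C2 write [C2 write: invalidate none -> C2=M] -> [I,I,M]
Op 2: C1 write [C1 write: invalidate ['C2=M'] -> C1=M] -> [I,M,I]
Op 3: C2 write [C2 write: invalidate ['C1=M'] -> C2=M] -> [I,I,M]
Op 4: C0 write [C0 write: invalidate ['C2=M'] -> C0=M] -> [M,I,I]
Op 5: C0 write [C0 write: already M (modified), no change] -> [M,I,I]
Op 6: C2 write [C2 write: invalidate ['C0=M'] -> C2=M] -> [I,I,M]
Op 7: C2 write [C2 write: already M (modified), no change] -> [I,I,M]
Op 8: C0 read [C0 read from I: others=['C2=M'] -> C0=S, others downsized to S] -> [S,I,S]
  -> First S state at op 8; remaining ops need not be traced.

Answer: 8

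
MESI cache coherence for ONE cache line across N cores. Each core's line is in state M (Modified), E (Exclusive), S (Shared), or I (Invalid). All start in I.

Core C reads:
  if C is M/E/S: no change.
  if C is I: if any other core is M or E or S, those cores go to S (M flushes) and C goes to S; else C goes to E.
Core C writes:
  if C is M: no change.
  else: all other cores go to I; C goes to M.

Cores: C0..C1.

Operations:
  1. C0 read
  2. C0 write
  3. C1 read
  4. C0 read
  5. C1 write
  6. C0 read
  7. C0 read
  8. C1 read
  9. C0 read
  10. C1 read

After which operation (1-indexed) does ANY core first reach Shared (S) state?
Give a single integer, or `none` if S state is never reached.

Answer: 3

Derivation:
Op 1: C0 read [C0 read from I: no other sharers -> C0=E (exclusive)] -> [E,I]
Op 2: C0 write [C0 write: invalidate none -> C0=M] -> [M,I]
Op 3: C1 read [C1 read from I: others=['C0=M'] -> C1=S, others downsized to S] -> [S,S]
  -> First S state at op 3; remaining ops need not be traced.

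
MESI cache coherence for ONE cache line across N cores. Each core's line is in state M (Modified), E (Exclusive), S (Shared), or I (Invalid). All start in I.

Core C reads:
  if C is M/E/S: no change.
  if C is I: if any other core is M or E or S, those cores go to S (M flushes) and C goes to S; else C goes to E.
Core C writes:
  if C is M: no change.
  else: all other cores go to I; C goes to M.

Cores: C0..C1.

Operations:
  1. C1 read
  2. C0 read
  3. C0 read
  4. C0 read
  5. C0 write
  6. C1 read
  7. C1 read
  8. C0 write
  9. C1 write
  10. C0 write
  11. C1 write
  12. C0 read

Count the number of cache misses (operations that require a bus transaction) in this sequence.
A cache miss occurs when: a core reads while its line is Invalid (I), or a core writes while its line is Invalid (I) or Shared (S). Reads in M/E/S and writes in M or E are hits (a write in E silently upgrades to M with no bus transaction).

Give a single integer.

Op 1: C1 read [C1 read from I: no other sharers -> C1=E (exclusive)] -> [I,E] [MISS #1: read from I]
Op 2: C0 read [C0 read from I: others=['C1=E'] -> C0=S, others downsized to S] -> [S,S] [MISS #2: read from I]
Op 3: C0 read [C0 read: already in S, no change] -> [S,S] [hit: read from S]
Op 4: C0 read [C0 read: already in S, no change] -> [S,S] [hit: read from S]
Op 5: C0 write [C0 write: invalidate ['C1=S'] -> C0=M] -> [M,I] [MISS #3: write from S]
Op 6: C1 read [C1 read from I: others=['C0=M'] -> C1=S, others downsized to S] -> [S,S] [MISS #4: read from I]
Op 7: C1 read [C1 read: already in S, no change] -> [S,S] [hit: read from S]
Op 8: C0 write [C0 write: invalidate ['C1=S'] -> C0=M] -> [M,I] [MISS #5: write from S]
Op 9: C1 write [C1 write: invalidate ['C0=M'] -> C1=M] -> [I,M] [MISS #6: write from I]
Op 10: C0 write [C0 write: invalidate ['C1=M'] -> C0=M] -> [M,I] [MISS #7: write from I]
Op 11: C1 write [C1 write: invalidate ['C0=M'] -> C1=M] -> [I,M] [MISS #8: write from I]
Op 12: C0 read [C0 read from I: others=['C1=M'] -> C0=S, others downsized to S] -> [S,S] [MISS #9: read from I]

Answer: 9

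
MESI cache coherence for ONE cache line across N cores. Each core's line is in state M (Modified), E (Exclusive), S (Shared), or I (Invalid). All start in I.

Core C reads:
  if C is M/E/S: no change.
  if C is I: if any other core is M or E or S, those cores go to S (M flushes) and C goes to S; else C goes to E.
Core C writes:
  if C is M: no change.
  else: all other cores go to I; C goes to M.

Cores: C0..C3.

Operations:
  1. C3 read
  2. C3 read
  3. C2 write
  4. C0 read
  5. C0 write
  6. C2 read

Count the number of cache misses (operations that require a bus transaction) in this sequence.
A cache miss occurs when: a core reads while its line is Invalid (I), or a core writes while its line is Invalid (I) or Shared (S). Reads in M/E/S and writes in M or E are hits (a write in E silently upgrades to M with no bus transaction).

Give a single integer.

Op 1: C3 read [C3 read from I: no other sharers -> C3=E (exclusive)] -> [I,I,I,E] [MISS #1: read from I]
Op 2: C3 read [C3 read: already in E, no change] -> [I,I,I,E] [hit: read from E]
Op 3: C2 write [C2 write: invalidate ['C3=E'] -> C2=M] -> [I,I,M,I] [MISS #2: write from I]
Op 4: C0 read [C0 read from I: others=['C2=M'] -> C0=S, others downsized to S] -> [S,I,S,I] [MISS #3: read from I]
Op 5: C0 write [C0 write: invalidate ['C2=S'] -> C0=M] -> [M,I,I,I] [MISS #4: write from S]
Op 6: C2 read [C2 read from I: others=['C0=M'] -> C2=S, others downsized to S] -> [S,I,S,I] [MISS #5: read from I]

Answer: 5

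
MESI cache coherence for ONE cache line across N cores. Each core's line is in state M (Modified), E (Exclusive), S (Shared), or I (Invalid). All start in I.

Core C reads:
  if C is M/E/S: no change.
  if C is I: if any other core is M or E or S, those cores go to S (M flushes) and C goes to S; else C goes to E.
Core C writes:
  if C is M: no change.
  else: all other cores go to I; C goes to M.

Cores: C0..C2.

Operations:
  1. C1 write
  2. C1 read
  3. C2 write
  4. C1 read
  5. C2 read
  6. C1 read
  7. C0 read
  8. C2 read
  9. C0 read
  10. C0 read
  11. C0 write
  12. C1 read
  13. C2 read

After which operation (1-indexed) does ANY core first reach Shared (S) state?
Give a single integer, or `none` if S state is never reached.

Op 1: C1 write [C1 write: invalidate none -> C1=M] -> [I,M,I]
Op 2: C1 read [C1 read: already in M, no change] -> [I,M,I]
Op 3: C2 write [C2 write: invalidate ['C1=M'] -> C2=M] -> [I,I,M]
Op 4: C1 read [C1 read from I: others=['C2=M'] -> C1=S, others downsized to S] -> [I,S,S]
  -> First S state at op 4; remaining ops need not be traced.

Answer: 4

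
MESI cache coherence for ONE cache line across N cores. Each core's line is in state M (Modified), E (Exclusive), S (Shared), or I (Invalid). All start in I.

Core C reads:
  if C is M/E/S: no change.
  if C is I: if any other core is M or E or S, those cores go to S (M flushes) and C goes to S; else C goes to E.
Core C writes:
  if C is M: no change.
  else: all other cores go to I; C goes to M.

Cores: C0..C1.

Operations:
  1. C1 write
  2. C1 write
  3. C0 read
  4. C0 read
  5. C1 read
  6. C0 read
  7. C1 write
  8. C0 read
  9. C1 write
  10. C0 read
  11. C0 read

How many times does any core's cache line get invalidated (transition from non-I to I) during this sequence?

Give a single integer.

Op 1: C1 write [C1 write: invalidate none -> C1=M] -> [I,M] (invalidations this op: 0; running total: 0)
Op 2: C1 write [C1 write: already M (modified), no change] -> [I,M] (invalidations this op: 0; running total: 0)
Op 3: C0 read [C0 read from I: others=['C1=M'] -> C0=S, others downsized to S] -> [S,S] (invalidations this op: 0; running total: 0)
Op 4: C0 read [C0 read: already in S, no change] -> [S,S] (invalidations this op: 0; running total: 0)
Op 5: C1 read [C1 read: already in S, no change] -> [S,S] (invalidations this op: 0; running total: 0)
Op 6: C0 read [C0 read: already in S, no change] -> [S,S] (invalidations this op: 0; running total: 0)
Op 7: C1 write [C1 write: invalidate ['C0=S'] -> C1=M] -> [I,M] (invalidations this op: 1; running total: 1)
Op 8: C0 read [C0 read from I: others=['C1=M'] -> C0=S, others downsized to S] -> [S,S] (invalidations this op: 0; running total: 1)
Op 9: C1 write [C1 write: invalidate ['C0=S'] -> C1=M] -> [I,M] (invalidations this op: 1; running total: 2)
Op 10: C0 read [C0 read from I: others=['C1=M'] -> C0=S, others downsized to S] -> [S,S] (invalidations this op: 0; running total: 2)
Op 11: C0 read [C0 read: already in S, no change] -> [S,S] (invalidations this op: 0; running total: 2)

Answer: 2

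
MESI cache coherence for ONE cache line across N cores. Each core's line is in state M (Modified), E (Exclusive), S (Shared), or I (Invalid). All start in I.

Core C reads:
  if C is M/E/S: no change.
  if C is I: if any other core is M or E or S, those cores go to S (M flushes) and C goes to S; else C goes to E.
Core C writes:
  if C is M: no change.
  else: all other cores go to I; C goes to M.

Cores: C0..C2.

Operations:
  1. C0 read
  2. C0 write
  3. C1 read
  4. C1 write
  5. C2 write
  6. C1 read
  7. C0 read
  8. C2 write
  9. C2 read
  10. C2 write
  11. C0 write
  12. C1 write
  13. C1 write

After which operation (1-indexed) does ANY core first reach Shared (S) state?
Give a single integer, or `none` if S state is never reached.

Answer: 3

Derivation:
Op 1: C0 read [C0 read from I: no other sharers -> C0=E (exclusive)] -> [E,I,I]
Op 2: C0 write [C0 write: invalidate none -> C0=M] -> [M,I,I]
Op 3: C1 read [C1 read from I: others=['C0=M'] -> C1=S, others downsized to S] -> [S,S,I]
  -> First S state at op 3; remaining ops need not be traced.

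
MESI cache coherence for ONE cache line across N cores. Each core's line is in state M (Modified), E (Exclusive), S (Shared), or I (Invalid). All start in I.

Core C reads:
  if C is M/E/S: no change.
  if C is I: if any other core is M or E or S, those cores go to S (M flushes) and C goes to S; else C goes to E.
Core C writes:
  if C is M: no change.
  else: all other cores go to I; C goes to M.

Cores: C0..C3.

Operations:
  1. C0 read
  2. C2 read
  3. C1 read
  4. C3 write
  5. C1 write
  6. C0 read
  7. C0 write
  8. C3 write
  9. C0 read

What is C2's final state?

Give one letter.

Answer: I

Derivation:
Op 1: C0 read [C0 read from I: no other sharers -> C0=E (exclusive)] -> [E,I,I,I]
Op 2: C2 read [C2 read from I: others=['C0=E'] -> C2=S, others downsized to S] -> [S,I,S,I]
Op 3: C1 read [C1 read from I: others=['C0=S', 'C2=S'] -> C1=S, others downsized to S] -> [S,S,S,I]
Op 4: C3 write [C3 write: invalidate ['C0=S', 'C1=S', 'C2=S'] -> C3=M] -> [I,I,I,M]
Op 5: C1 write [C1 write: invalidate ['C3=M'] -> C1=M] -> [I,M,I,I]
Op 6: C0 read [C0 read from I: others=['C1=M'] -> C0=S, others downsized to S] -> [S,S,I,I]
Op 7: C0 write [C0 write: invalidate ['C1=S'] -> C0=M] -> [M,I,I,I]
Op 8: C3 write [C3 write: invalidate ['C0=M'] -> C3=M] -> [I,I,I,M]
Op 9: C0 read [C0 read from I: others=['C3=M'] -> C0=S, others downsized to S] -> [S,I,I,S]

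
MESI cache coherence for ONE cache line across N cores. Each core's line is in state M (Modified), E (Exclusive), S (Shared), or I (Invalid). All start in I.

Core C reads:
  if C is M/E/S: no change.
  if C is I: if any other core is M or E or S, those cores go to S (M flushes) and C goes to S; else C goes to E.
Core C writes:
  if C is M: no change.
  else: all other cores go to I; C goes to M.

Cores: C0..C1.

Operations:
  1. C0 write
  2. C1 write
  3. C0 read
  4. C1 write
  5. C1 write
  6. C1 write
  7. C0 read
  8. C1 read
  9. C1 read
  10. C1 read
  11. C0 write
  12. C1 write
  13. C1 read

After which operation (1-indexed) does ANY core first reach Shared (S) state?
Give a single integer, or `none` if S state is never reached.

Op 1: C0 write [C0 write: invalidate none -> C0=M] -> [M,I]
Op 2: C1 write [C1 write: invalidate ['C0=M'] -> C1=M] -> [I,M]
Op 3: C0 read [C0 read from I: others=['C1=M'] -> C0=S, others downsized to S] -> [S,S]
  -> First S state at op 3; remaining ops need not be traced.

Answer: 3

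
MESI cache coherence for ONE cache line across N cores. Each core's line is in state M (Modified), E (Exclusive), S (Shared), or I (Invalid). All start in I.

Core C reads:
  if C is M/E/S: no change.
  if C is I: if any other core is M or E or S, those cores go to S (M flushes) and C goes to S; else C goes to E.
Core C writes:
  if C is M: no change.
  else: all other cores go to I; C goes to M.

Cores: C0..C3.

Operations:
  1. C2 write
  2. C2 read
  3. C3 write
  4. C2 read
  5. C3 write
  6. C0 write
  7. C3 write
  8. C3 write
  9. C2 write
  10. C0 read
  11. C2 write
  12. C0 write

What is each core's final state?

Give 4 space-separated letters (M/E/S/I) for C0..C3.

Op 1: C2 write [C2 write: invalidate none -> C2=M] -> [I,I,M,I]
Op 2: C2 read [C2 read: already in M, no change] -> [I,I,M,I]
Op 3: C3 write [C3 write: invalidate ['C2=M'] -> C3=M] -> [I,I,I,M]
Op 4: C2 read [C2 read from I: others=['C3=M'] -> C2=S, others downsized to S] -> [I,I,S,S]
Op 5: C3 write [C3 write: invalidate ['C2=S'] -> C3=M] -> [I,I,I,M]
Op 6: C0 write [C0 write: invalidate ['C3=M'] -> C0=M] -> [M,I,I,I]
Op 7: C3 write [C3 write: invalidate ['C0=M'] -> C3=M] -> [I,I,I,M]
Op 8: C3 write [C3 write: already M (modified), no change] -> [I,I,I,M]
Op 9: C2 write [C2 write: invalidate ['C3=M'] -> C2=M] -> [I,I,M,I]
Op 10: C0 read [C0 read from I: others=['C2=M'] -> C0=S, others downsized to S] -> [S,I,S,I]
Op 11: C2 write [C2 write: invalidate ['C0=S'] -> C2=M] -> [I,I,M,I]
Op 12: C0 write [C0 write: invalidate ['C2=M'] -> C0=M] -> [M,I,I,I]

Answer: M I I I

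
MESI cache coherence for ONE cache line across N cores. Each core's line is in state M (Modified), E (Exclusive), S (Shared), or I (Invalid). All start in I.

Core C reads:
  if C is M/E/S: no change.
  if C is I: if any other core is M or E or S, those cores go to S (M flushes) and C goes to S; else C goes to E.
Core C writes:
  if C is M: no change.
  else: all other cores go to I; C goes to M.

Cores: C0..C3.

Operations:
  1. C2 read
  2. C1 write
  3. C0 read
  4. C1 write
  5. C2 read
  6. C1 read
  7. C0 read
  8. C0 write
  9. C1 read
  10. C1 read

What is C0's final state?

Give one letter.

Answer: S

Derivation:
Op 1: C2 read [C2 read from I: no other sharers -> C2=E (exclusive)] -> [I,I,E,I]
Op 2: C1 write [C1 write: invalidate ['C2=E'] -> C1=M] -> [I,M,I,I]
Op 3: C0 read [C0 read from I: others=['C1=M'] -> C0=S, others downsized to S] -> [S,S,I,I]
Op 4: C1 write [C1 write: invalidate ['C0=S'] -> C1=M] -> [I,M,I,I]
Op 5: C2 read [C2 read from I: others=['C1=M'] -> C2=S, others downsized to S] -> [I,S,S,I]
Op 6: C1 read [C1 read: already in S, no change] -> [I,S,S,I]
Op 7: C0 read [C0 read from I: others=['C1=S', 'C2=S'] -> C0=S, others downsized to S] -> [S,S,S,I]
Op 8: C0 write [C0 write: invalidate ['C1=S', 'C2=S'] -> C0=M] -> [M,I,I,I]
Op 9: C1 read [C1 read from I: others=['C0=M'] -> C1=S, others downsized to S] -> [S,S,I,I]
Op 10: C1 read [C1 read: already in S, no change] -> [S,S,I,I]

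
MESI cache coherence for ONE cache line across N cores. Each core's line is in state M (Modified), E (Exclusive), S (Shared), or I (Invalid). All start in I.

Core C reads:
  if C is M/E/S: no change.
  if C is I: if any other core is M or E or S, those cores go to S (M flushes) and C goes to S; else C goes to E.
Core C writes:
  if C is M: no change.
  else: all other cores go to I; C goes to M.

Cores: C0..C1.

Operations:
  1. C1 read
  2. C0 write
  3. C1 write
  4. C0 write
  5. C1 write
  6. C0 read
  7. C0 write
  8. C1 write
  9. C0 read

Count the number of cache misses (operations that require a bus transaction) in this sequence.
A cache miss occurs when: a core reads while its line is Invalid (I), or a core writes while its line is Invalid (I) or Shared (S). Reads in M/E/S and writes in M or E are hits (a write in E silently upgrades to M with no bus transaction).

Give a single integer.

Answer: 9

Derivation:
Op 1: C1 read [C1 read from I: no other sharers -> C1=E (exclusive)] -> [I,E] [MISS #1: read from I]
Op 2: C0 write [C0 write: invalidate ['C1=E'] -> C0=M] -> [M,I] [MISS #2: write from I]
Op 3: C1 write [C1 write: invalidate ['C0=M'] -> C1=M] -> [I,M] [MISS #3: write from I]
Op 4: C0 write [C0 write: invalidate ['C1=M'] -> C0=M] -> [M,I] [MISS #4: write from I]
Op 5: C1 write [C1 write: invalidate ['C0=M'] -> C1=M] -> [I,M] [MISS #5: write from I]
Op 6: C0 read [C0 read from I: others=['C1=M'] -> C0=S, others downsized to S] -> [S,S] [MISS #6: read from I]
Op 7: C0 write [C0 write: invalidate ['C1=S'] -> C0=M] -> [M,I] [MISS #7: write from S]
Op 8: C1 write [C1 write: invalidate ['C0=M'] -> C1=M] -> [I,M] [MISS #8: write from I]
Op 9: C0 read [C0 read from I: others=['C1=M'] -> C0=S, others downsized to S] -> [S,S] [MISS #9: read from I]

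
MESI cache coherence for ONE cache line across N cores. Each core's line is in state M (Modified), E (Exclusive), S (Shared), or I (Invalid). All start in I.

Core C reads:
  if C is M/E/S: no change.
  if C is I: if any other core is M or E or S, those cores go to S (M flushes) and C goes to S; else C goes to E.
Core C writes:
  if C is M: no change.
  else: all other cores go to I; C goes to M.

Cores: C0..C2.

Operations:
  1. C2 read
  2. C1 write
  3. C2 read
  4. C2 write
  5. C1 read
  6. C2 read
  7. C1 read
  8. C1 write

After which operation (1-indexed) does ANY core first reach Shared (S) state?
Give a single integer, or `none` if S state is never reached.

Op 1: C2 read [C2 read from I: no other sharers -> C2=E (exclusive)] -> [I,I,E]
Op 2: C1 write [C1 write: invalidate ['C2=E'] -> C1=M] -> [I,M,I]
Op 3: C2 read [C2 read from I: others=['C1=M'] -> C2=S, others downsized to S] -> [I,S,S]
  -> First S state at op 3; remaining ops need not be traced.

Answer: 3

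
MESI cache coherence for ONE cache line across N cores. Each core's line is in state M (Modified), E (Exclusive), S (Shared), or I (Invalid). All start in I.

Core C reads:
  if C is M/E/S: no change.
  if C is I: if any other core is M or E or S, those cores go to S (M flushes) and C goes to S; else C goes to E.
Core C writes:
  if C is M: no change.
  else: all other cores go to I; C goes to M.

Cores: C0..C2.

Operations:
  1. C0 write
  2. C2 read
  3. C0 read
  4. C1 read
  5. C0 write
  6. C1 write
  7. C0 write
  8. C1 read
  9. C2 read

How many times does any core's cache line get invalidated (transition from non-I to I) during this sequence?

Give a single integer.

Answer: 4

Derivation:
Op 1: C0 write [C0 write: invalidate none -> C0=M] -> [M,I,I] (invalidations this op: 0; running total: 0)
Op 2: C2 read [C2 read from I: others=['C0=M'] -> C2=S, others downsized to S] -> [S,I,S] (invalidations this op: 0; running total: 0)
Op 3: C0 read [C0 read: already in S, no change] -> [S,I,S] (invalidations this op: 0; running total: 0)
Op 4: C1 read [C1 read from I: others=['C0=S', 'C2=S'] -> C1=S, others downsized to S] -> [S,S,S] (invalidations this op: 0; running total: 0)
Op 5: C0 write [C0 write: invalidate ['C1=S', 'C2=S'] -> C0=M] -> [M,I,I] (invalidations this op: 2; running total: 2)
Op 6: C1 write [C1 write: invalidate ['C0=M'] -> C1=M] -> [I,M,I] (invalidations this op: 1; running total: 3)
Op 7: C0 write [C0 write: invalidate ['C1=M'] -> C0=M] -> [M,I,I] (invalidations this op: 1; running total: 4)
Op 8: C1 read [C1 read from I: others=['C0=M'] -> C1=S, others downsized to S] -> [S,S,I] (invalidations this op: 0; running total: 4)
Op 9: C2 read [C2 read from I: others=['C0=S', 'C1=S'] -> C2=S, others downsized to S] -> [S,S,S] (invalidations this op: 0; running total: 4)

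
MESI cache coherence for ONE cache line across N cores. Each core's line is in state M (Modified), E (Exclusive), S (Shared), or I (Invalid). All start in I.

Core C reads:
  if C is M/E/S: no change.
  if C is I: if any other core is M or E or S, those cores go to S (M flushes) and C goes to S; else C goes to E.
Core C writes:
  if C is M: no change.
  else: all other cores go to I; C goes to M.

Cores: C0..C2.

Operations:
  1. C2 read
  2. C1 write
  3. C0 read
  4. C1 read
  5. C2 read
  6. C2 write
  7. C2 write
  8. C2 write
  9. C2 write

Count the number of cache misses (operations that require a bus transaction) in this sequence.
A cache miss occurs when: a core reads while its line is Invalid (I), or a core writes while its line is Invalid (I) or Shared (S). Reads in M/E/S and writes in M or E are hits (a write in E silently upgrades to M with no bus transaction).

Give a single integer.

Op 1: C2 read [C2 read from I: no other sharers -> C2=E (exclusive)] -> [I,I,E] [MISS #1: read from I]
Op 2: C1 write [C1 write: invalidate ['C2=E'] -> C1=M] -> [I,M,I] [MISS #2: write from I]
Op 3: C0 read [C0 read from I: others=['C1=M'] -> C0=S, others downsized to S] -> [S,S,I] [MISS #3: read from I]
Op 4: C1 read [C1 read: already in S, no change] -> [S,S,I] [hit: read from S]
Op 5: C2 read [C2 read from I: others=['C0=S', 'C1=S'] -> C2=S, others downsized to S] -> [S,S,S] [MISS #4: read from I]
Op 6: C2 write [C2 write: invalidate ['C0=S', 'C1=S'] -> C2=M] -> [I,I,M] [MISS #5: write from S]
Op 7: C2 write [C2 write: already M (modified), no change] -> [I,I,M] [hit: write from M]
Op 8: C2 write [C2 write: already M (modified), no change] -> [I,I,M] [hit: write from M]
Op 9: C2 write [C2 write: already M (modified), no change] -> [I,I,M] [hit: write from M]

Answer: 5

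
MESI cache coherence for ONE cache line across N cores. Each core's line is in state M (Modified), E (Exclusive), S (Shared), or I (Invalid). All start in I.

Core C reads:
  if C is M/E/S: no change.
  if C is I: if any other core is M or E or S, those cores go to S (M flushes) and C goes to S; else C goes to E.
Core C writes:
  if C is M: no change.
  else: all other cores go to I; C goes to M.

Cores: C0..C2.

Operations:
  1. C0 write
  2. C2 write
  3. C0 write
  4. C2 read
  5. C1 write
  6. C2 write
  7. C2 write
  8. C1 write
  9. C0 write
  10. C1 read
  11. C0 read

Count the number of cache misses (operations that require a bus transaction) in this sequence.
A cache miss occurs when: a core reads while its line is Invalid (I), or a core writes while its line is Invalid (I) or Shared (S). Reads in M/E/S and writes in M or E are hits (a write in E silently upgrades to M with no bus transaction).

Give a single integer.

Op 1: C0 write [C0 write: invalidate none -> C0=M] -> [M,I,I] [MISS #1: write from I]
Op 2: C2 write [C2 write: invalidate ['C0=M'] -> C2=M] -> [I,I,M] [MISS #2: write from I]
Op 3: C0 write [C0 write: invalidate ['C2=M'] -> C0=M] -> [M,I,I] [MISS #3: write from I]
Op 4: C2 read [C2 read from I: others=['C0=M'] -> C2=S, others downsized to S] -> [S,I,S] [MISS #4: read from I]
Op 5: C1 write [C1 write: invalidate ['C0=S', 'C2=S'] -> C1=M] -> [I,M,I] [MISS #5: write from I]
Op 6: C2 write [C2 write: invalidate ['C1=M'] -> C2=M] -> [I,I,M] [MISS #6: write from I]
Op 7: C2 write [C2 write: already M (modified), no change] -> [I,I,M] [hit: write from M]
Op 8: C1 write [C1 write: invalidate ['C2=M'] -> C1=M] -> [I,M,I] [MISS #7: write from I]
Op 9: C0 write [C0 write: invalidate ['C1=M'] -> C0=M] -> [M,I,I] [MISS #8: write from I]
Op 10: C1 read [C1 read from I: others=['C0=M'] -> C1=S, others downsized to S] -> [S,S,I] [MISS #9: read from I]
Op 11: C0 read [C0 read: already in S, no change] -> [S,S,I] [hit: read from S]

Answer: 9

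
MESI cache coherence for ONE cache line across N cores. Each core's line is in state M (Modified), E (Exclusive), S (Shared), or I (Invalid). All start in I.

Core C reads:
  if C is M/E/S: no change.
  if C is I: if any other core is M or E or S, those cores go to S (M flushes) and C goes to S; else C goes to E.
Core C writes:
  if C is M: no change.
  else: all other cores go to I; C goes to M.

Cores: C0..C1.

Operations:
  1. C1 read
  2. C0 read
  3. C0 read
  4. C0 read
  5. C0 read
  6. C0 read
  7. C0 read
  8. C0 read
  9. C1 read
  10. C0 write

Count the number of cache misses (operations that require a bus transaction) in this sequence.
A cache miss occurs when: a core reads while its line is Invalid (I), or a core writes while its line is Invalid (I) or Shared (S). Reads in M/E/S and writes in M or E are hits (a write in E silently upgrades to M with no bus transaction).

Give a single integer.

Answer: 3

Derivation:
Op 1: C1 read [C1 read from I: no other sharers -> C1=E (exclusive)] -> [I,E] [MISS #1: read from I]
Op 2: C0 read [C0 read from I: others=['C1=E'] -> C0=S, others downsized to S] -> [S,S] [MISS #2: read from I]
Op 3: C0 read [C0 read: already in S, no change] -> [S,S] [hit: read from S]
Op 4: C0 read [C0 read: already in S, no change] -> [S,S] [hit: read from S]
Op 5: C0 read [C0 read: already in S, no change] -> [S,S] [hit: read from S]
Op 6: C0 read [C0 read: already in S, no change] -> [S,S] [hit: read from S]
Op 7: C0 read [C0 read: already in S, no change] -> [S,S] [hit: read from S]
Op 8: C0 read [C0 read: already in S, no change] -> [S,S] [hit: read from S]
Op 9: C1 read [C1 read: already in S, no change] -> [S,S] [hit: read from S]
Op 10: C0 write [C0 write: invalidate ['C1=S'] -> C0=M] -> [M,I] [MISS #3: write from S]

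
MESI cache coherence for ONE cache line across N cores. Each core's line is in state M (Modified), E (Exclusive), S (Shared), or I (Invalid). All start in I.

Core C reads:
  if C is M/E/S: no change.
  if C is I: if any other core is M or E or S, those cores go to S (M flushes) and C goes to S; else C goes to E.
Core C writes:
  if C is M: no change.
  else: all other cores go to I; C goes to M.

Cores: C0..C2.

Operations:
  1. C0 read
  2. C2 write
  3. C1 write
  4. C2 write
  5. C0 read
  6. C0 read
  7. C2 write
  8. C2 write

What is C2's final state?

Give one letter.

Op 1: C0 read [C0 read from I: no other sharers -> C0=E (exclusive)] -> [E,I,I]
Op 2: C2 write [C2 write: invalidate ['C0=E'] -> C2=M] -> [I,I,M]
Op 3: C1 write [C1 write: invalidate ['C2=M'] -> C1=M] -> [I,M,I]
Op 4: C2 write [C2 write: invalidate ['C1=M'] -> C2=M] -> [I,I,M]
Op 5: C0 read [C0 read from I: others=['C2=M'] -> C0=S, others downsized to S] -> [S,I,S]
Op 6: C0 read [C0 read: already in S, no change] -> [S,I,S]
Op 7: C2 write [C2 write: invalidate ['C0=S'] -> C2=M] -> [I,I,M]
Op 8: C2 write [C2 write: already M (modified), no change] -> [I,I,M]

Answer: M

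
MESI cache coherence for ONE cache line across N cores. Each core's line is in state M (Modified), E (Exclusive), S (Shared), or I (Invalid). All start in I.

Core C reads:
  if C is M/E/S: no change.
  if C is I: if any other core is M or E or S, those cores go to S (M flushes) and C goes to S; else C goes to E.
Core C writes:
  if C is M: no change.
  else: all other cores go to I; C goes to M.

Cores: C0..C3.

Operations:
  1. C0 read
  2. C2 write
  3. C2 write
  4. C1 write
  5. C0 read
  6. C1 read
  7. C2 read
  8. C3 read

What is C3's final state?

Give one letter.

Answer: S

Derivation:
Op 1: C0 read [C0 read from I: no other sharers -> C0=E (exclusive)] -> [E,I,I,I]
Op 2: C2 write [C2 write: invalidate ['C0=E'] -> C2=M] -> [I,I,M,I]
Op 3: C2 write [C2 write: already M (modified), no change] -> [I,I,M,I]
Op 4: C1 write [C1 write: invalidate ['C2=M'] -> C1=M] -> [I,M,I,I]
Op 5: C0 read [C0 read from I: others=['C1=M'] -> C0=S, others downsized to S] -> [S,S,I,I]
Op 6: C1 read [C1 read: already in S, no change] -> [S,S,I,I]
Op 7: C2 read [C2 read from I: others=['C0=S', 'C1=S'] -> C2=S, others downsized to S] -> [S,S,S,I]
Op 8: C3 read [C3 read from I: others=['C0=S', 'C1=S', 'C2=S'] -> C3=S, others downsized to S] -> [S,S,S,S]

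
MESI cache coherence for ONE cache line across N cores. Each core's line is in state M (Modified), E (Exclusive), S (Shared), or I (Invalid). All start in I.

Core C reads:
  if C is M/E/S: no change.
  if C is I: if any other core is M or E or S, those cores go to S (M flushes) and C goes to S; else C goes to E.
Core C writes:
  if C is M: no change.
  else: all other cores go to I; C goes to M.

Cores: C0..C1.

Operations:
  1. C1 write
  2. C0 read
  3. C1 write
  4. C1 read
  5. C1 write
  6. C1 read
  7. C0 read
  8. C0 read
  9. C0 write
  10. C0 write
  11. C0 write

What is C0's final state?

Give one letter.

Answer: M

Derivation:
Op 1: C1 write [C1 write: invalidate none -> C1=M] -> [I,M]
Op 2: C0 read [C0 read from I: others=['C1=M'] -> C0=S, others downsized to S] -> [S,S]
Op 3: C1 write [C1 write: invalidate ['C0=S'] -> C1=M] -> [I,M]
Op 4: C1 read [C1 read: already in M, no change] -> [I,M]
Op 5: C1 write [C1 write: already M (modified), no change] -> [I,M]
Op 6: C1 read [C1 read: already in M, no change] -> [I,M]
Op 7: C0 read [C0 read from I: others=['C1=M'] -> C0=S, others downsized to S] -> [S,S]
Op 8: C0 read [C0 read: already in S, no change] -> [S,S]
Op 9: C0 write [C0 write: invalidate ['C1=S'] -> C0=M] -> [M,I]
Op 10: C0 write [C0 write: already M (modified), no change] -> [M,I]
Op 11: C0 write [C0 write: already M (modified), no change] -> [M,I]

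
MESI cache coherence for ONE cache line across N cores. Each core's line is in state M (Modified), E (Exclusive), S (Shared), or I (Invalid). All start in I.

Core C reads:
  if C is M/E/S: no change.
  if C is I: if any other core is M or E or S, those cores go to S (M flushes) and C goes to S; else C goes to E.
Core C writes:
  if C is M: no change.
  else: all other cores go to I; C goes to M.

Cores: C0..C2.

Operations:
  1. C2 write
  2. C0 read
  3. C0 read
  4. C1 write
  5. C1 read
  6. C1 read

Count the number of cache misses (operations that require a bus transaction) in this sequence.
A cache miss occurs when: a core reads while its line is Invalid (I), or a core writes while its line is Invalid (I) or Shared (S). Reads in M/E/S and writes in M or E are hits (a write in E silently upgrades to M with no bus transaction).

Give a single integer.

Op 1: C2 write [C2 write: invalidate none -> C2=M] -> [I,I,M] [MISS #1: write from I]
Op 2: C0 read [C0 read from I: others=['C2=M'] -> C0=S, others downsized to S] -> [S,I,S] [MISS #2: read from I]
Op 3: C0 read [C0 read: already in S, no change] -> [S,I,S] [hit: read from S]
Op 4: C1 write [C1 write: invalidate ['C0=S', 'C2=S'] -> C1=M] -> [I,M,I] [MISS #3: write from I]
Op 5: C1 read [C1 read: already in M, no change] -> [I,M,I] [hit: read from M]
Op 6: C1 read [C1 read: already in M, no change] -> [I,M,I] [hit: read from M]

Answer: 3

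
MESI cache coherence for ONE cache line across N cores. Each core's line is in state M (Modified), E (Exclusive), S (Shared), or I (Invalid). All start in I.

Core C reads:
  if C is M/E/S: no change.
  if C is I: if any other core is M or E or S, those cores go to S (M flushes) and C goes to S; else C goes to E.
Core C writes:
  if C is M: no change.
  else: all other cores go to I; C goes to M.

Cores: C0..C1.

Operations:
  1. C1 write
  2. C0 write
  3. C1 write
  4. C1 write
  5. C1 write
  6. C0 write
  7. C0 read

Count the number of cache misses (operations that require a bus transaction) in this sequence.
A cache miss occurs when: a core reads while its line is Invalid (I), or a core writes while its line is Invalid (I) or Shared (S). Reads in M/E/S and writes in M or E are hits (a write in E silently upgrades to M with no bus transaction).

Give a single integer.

Op 1: C1 write [C1 write: invalidate none -> C1=M] -> [I,M] [MISS #1: write from I]
Op 2: C0 write [C0 write: invalidate ['C1=M'] -> C0=M] -> [M,I] [MISS #2: write from I]
Op 3: C1 write [C1 write: invalidate ['C0=M'] -> C1=M] -> [I,M] [MISS #3: write from I]
Op 4: C1 write [C1 write: already M (modified), no change] -> [I,M] [hit: write from M]
Op 5: C1 write [C1 write: already M (modified), no change] -> [I,M] [hit: write from M]
Op 6: C0 write [C0 write: invalidate ['C1=M'] -> C0=M] -> [M,I] [MISS #4: write from I]
Op 7: C0 read [C0 read: already in M, no change] -> [M,I] [hit: read from M]

Answer: 4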